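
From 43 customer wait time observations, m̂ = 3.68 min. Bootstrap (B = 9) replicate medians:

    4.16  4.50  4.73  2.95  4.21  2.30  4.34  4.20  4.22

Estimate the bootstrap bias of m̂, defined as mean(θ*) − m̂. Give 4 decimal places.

bias = +0.2767

mean(θ*) = (4.16 + 4.50 + 4.73 + 2.95 + 4.21 + 2.30 + 4.34 + 4.20 + 4.22) / 9 = 3.95667
bias = 3.95667 − 3.68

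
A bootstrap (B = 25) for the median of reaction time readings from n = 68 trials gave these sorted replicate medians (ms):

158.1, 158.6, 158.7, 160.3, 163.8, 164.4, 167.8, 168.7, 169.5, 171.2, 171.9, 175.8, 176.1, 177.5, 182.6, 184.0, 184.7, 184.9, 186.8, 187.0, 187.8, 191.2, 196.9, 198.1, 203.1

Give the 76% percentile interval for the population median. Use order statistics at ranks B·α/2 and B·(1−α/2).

α = 0.24; lower rank = 25 × 0.120 = 3; upper rank = 25 × 0.880 = 22.
The 3rd smallest replicate is 158.7; the 22nd is 191.2.

(158.7, 191.2)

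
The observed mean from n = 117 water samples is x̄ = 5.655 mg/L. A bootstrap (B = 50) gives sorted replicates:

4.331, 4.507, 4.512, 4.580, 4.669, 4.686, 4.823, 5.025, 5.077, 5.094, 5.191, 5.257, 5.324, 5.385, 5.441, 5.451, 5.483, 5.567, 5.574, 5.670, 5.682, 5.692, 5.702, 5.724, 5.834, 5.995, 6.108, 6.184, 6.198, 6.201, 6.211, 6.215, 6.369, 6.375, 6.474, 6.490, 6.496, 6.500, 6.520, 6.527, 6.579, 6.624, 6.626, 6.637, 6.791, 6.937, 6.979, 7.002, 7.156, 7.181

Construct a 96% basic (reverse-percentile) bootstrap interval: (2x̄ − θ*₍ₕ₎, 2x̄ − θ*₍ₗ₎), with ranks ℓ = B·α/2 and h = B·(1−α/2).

(4.154, 6.979)

Percentile endpoints at ranks 1 and 49: θ*₍1₎ = 4.331, θ*₍49₎ = 7.156.
Basic interval reflects these around x̄:
  lower = 2 × 5.655 − 7.156 = 4.154
  upper = 2 × 5.655 − 4.331 = 6.979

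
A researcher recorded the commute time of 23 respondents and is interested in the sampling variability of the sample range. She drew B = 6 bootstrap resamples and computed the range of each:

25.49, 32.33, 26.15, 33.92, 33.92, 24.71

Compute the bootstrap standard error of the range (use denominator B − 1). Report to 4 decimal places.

SE* = 4.4111

Bootstrap SE is the standard deviation of the 6 replicate ranges.
Mean of replicates: (25.49 + 32.33 + 26.15 + 33.92 + 33.92 + 24.71) / 6 = 176.52000 / 6 = 29.42000
Sum of squared deviations: (−3.93000)² + (+2.91000)² + (−3.27000)² + (+4.50000)² + (+4.50000)² + (−4.71000)² = 97.29000
Variance = 97.29000 / 5 = 19.45800
SE* = √19.45800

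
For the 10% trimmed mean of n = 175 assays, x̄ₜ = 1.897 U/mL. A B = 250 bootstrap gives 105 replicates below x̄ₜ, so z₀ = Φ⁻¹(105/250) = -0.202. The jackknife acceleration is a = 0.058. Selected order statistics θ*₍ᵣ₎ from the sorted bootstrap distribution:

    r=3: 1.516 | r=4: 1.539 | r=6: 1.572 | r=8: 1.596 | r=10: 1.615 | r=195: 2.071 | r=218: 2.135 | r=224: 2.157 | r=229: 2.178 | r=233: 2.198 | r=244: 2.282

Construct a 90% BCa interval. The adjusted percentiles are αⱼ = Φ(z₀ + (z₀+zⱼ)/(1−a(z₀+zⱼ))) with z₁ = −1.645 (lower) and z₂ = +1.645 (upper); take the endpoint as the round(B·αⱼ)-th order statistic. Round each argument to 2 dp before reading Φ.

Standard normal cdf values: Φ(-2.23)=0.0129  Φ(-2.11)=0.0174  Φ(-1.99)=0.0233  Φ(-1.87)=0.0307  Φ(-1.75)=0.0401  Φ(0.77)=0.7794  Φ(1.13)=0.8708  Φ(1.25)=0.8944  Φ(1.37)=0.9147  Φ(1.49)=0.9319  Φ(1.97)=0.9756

(1.596, 2.178)

Lower: z₀ + z₁ = -0.202 + (-1.645) = -1.847; 1 − a(z₀+z₁) = 1 − (0.058)(-1.847) = 1.1071; argument = -0.202 + (-1.847)/1.1071 = -1.8703 → -1.87.
α₁ = Φ(-1.87) = 0.0307; rank = round(250 × 0.0307) = 8; θ*₍8₎ = 1.596.
Upper: z₀ + z₂ = 1.443; 1 − a(z₀+z₂) = 0.9163; argument = 1.3728 → 1.37; α₂ = 0.9147; rank = 229; θ*₍229₎ = 2.178.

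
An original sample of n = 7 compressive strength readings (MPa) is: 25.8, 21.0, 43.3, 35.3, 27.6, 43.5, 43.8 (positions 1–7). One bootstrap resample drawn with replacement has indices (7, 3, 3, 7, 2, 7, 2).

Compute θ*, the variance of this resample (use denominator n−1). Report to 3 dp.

θ* = 121.660

Resample values: 43.8, 43.3, 43.3, 43.8, 21.0, 43.8, 21.0.
Mean = 37.1429; sum of squared deviations = 729.9571
s² = 729.9571 / 6 = 121.6595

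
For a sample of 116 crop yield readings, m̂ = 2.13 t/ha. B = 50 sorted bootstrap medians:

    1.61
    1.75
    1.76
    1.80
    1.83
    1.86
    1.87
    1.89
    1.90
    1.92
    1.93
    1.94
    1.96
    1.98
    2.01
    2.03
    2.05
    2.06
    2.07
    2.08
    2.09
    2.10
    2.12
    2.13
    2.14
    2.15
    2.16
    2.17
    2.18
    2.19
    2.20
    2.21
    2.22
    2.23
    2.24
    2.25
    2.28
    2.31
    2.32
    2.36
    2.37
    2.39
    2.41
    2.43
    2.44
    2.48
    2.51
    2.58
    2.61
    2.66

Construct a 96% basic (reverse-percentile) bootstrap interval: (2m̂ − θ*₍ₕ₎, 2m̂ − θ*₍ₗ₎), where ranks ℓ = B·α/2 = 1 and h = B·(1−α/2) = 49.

(1.65, 2.65)

Percentile endpoints at ranks 1 and 49: θ*₍1₎ = 1.61, θ*₍49₎ = 2.61.
Basic interval reflects these around m̂:
  lower = 2 × 2.13 − 2.61 = 1.65
  upper = 2 × 2.13 − 1.61 = 2.65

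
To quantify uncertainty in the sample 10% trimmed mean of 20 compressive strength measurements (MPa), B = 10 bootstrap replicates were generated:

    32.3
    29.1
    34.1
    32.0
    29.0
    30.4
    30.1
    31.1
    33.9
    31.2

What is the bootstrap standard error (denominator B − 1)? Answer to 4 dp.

Bootstrap SE is the standard deviation of the 10 replicate 10% trimmed means.
Mean of replicates: (32.3 + 29.1 + 34.1 + 32.0 + 29.0 + 30.4 + 30.1 + 31.1 + 33.9 + 31.2) / 10 = 313.20000 / 10 = 31.32000
Sum of squared deviations: (+0.98000)² + (−2.22000)² + (+2.78000)² + (+0.68000)² + (−2.32000)² + (−0.92000)² + (−1.22000)² + (−0.22000)² + (+2.58000)² + (−0.12000)² = 28.51600
Variance = 28.51600 / 9 = 3.16844
SE* = √3.16844

SE* = 1.7800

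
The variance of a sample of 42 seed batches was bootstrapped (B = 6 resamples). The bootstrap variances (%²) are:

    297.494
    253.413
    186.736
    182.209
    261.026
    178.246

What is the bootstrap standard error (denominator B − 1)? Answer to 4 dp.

SE* = 50.6514

Bootstrap SE is the standard deviation of the 6 replicate variances.
Mean of replicates: (297.494 + 253.413 + 186.736 + 182.209 + 261.026 + 178.246) / 6 = 1359.12400 / 6 = 226.52067
Sum of squared deviations: (+70.97333)² + (+26.89233)² + (−39.78467)² + (−44.31167)² + (+34.50533)² + (−48.27467)² = 12827.81661
Variance = 12827.81661 / 5 = 2565.56332
SE* = √2565.56332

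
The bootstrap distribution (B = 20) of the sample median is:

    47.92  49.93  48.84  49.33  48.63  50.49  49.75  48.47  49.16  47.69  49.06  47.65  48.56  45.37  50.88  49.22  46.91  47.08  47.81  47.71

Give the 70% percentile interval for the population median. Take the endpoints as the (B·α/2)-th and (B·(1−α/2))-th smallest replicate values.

Sorted replicates: 45.37, 46.91, 47.08, 47.65, 47.69, 47.71, 47.81, 47.92, 48.47, 48.56, 48.63, 48.84, 49.06, 49.16, 49.22, 49.33, 49.75, 49.93, 50.49, 50.88
α = 0.30; lower rank = 20 × 0.150 = 3; upper rank = 20 × 0.850 = 17.
The 3rd smallest replicate is 47.08; the 17th is 49.75.

(47.08, 49.75)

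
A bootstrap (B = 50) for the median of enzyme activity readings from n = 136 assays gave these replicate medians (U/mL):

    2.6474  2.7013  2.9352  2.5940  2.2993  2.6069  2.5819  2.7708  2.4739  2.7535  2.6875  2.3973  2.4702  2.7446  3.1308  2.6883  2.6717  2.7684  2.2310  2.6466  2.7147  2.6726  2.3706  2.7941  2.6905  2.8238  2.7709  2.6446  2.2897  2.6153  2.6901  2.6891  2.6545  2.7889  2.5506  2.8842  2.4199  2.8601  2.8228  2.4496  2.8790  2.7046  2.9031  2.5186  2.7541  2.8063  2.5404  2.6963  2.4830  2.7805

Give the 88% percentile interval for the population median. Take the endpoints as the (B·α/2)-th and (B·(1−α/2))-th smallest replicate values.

Sorted replicates: 2.2310, 2.2897, 2.2993, 2.3706, 2.3973, 2.4199, 2.4496, 2.4702, 2.4739, 2.4830, 2.5186, 2.5404, 2.5506, 2.5819, 2.5940, 2.6069, 2.6153, 2.6446, 2.6466, 2.6474, 2.6545, 2.6717, 2.6726, 2.6875, 2.6883, 2.6891, 2.6901, 2.6905, 2.6963, 2.7013, 2.7046, 2.7147, 2.7446, 2.7535, 2.7541, 2.7684, 2.7708, 2.7709, 2.7805, 2.7889, 2.7941, 2.8063, 2.8228, 2.8238, 2.8601, 2.8790, 2.8842, 2.9031, 2.9352, 3.1308
α = 0.12; lower rank = 50 × 0.060 = 3; upper rank = 50 × 0.940 = 47.
The 3rd smallest replicate is 2.2993; the 47th is 2.8842.

(2.2993, 2.8842)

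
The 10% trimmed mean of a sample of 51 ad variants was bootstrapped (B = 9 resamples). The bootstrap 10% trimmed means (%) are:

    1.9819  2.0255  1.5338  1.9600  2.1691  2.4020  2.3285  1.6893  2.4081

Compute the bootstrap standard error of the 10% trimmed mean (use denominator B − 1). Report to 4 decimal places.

SE* = 0.3069

Bootstrap SE is the standard deviation of the 9 replicate 10% trimmed means.
Mean of replicates: (1.9819 + 2.0255 + 1.5338 + 1.9600 + 2.1691 + 2.4020 + 2.3285 + 1.6893 + 2.4081) / 9 = 18.49820 / 9 = 2.05536
Sum of squared deviations: (−0.07346)² + (−0.02986)² + (−0.52156)² + (−0.09536)² + (+0.11374)² + (+0.34664)² + (+0.27314)² + (−0.36606)² + (+0.35274)² = 0.75353
Variance = 0.75353 / 8 = 0.09419
SE* = √0.09419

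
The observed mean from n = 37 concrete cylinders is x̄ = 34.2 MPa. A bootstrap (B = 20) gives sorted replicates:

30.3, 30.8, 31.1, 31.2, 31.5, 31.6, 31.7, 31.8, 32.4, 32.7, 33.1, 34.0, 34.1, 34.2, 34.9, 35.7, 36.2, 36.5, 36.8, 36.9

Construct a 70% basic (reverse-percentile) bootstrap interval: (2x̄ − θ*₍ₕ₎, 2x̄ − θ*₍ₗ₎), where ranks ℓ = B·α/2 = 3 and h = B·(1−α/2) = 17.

(32.2, 37.3)

Percentile endpoints at ranks 3 and 17: θ*₍3₎ = 31.1, θ*₍17₎ = 36.2.
Basic interval reflects these around x̄:
  lower = 2 × 34.2 − 36.2 = 32.2
  upper = 2 × 34.2 − 31.1 = 37.3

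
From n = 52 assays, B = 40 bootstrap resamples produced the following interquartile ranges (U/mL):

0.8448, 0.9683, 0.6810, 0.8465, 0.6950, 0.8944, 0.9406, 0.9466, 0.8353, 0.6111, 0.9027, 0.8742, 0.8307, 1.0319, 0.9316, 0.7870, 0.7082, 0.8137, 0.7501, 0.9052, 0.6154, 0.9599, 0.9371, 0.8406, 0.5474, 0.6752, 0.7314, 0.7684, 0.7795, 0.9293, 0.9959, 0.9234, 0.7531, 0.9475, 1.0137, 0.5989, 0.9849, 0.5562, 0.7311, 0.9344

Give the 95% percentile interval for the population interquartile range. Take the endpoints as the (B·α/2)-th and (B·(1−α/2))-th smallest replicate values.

(0.5474, 1.0137)

Sorted replicates: 0.5474, 0.5562, 0.5989, 0.6111, 0.6154, 0.6752, 0.6810, 0.6950, 0.7082, 0.7311, 0.7314, 0.7501, 0.7531, 0.7684, 0.7795, 0.7870, 0.8137, 0.8307, 0.8353, 0.8406, 0.8448, 0.8465, 0.8742, 0.8944, 0.9027, 0.9052, 0.9234, 0.9293, 0.9316, 0.9344, 0.9371, 0.9406, 0.9466, 0.9475, 0.9599, 0.9683, 0.9849, 0.9959, 1.0137, 1.0319
α = 0.05; lower rank = 40 × 0.025 = 1; upper rank = 40 × 0.975 = 39.
The 1st smallest replicate is 0.5474; the 39th is 1.0137.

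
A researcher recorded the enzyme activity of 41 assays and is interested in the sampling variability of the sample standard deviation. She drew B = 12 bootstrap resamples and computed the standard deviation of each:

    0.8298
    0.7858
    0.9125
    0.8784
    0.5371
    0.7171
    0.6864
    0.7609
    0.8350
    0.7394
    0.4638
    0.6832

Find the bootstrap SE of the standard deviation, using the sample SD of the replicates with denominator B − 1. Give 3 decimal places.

SE* = 0.132

Bootstrap SE is the standard deviation of the 12 replicate standard deviations.
Mean of replicates: (0.8298 + 0.7858 + 0.9125 + 0.8784 + 0.5371 + 0.7171 + 0.6864 + 0.7609 + 0.8350 + 0.7394 + 0.4638 + 0.6832) / 12 = 8.82940 / 12 = 0.73578
Sum of squared deviations: (+0.09402)² + (+0.05002)² + (+0.17672)² + (+0.14262)² + (−0.19868)² + (−0.01868)² + (−0.04938)² + (+0.02512)² + (+0.09922)² + (+0.00362)² + (−0.27198)² + (−0.05258)² = 0.19240
Variance = 0.19240 / 11 = 0.01749
SE* = √0.01749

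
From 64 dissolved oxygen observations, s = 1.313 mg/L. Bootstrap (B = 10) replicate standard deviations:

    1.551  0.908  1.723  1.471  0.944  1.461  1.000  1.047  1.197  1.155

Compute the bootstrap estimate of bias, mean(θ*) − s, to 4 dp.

bias = −0.0673

mean(θ*) = (1.551 + 0.908 + 1.723 + 1.471 + 0.944 + 1.461 + 1.000 + 1.047 + 1.197 + 1.155) / 10 = 1.24570
bias = 1.24570 − 1.313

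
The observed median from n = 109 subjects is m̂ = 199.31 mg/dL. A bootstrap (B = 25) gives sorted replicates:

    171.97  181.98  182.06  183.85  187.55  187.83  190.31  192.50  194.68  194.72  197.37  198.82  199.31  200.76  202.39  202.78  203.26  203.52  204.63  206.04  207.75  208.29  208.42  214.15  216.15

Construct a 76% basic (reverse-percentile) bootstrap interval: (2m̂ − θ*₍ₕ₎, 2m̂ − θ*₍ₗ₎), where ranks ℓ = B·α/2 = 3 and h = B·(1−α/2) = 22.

(190.33, 216.56)

Percentile endpoints at ranks 3 and 22: θ*₍3₎ = 182.06, θ*₍22₎ = 208.29.
Basic interval reflects these around m̂:
  lower = 2 × 199.31 − 208.29 = 190.33
  upper = 2 × 199.31 − 182.06 = 216.56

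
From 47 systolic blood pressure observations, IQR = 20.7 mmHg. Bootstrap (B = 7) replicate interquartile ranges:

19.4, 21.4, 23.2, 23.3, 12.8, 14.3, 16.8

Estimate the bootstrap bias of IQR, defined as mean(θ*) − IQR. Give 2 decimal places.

mean(θ*) = (19.4 + 21.4 + 23.2 + 23.3 + 12.8 + 14.3 + 16.8) / 7 = 18.743
bias = 18.743 − 20.7

bias = −1.96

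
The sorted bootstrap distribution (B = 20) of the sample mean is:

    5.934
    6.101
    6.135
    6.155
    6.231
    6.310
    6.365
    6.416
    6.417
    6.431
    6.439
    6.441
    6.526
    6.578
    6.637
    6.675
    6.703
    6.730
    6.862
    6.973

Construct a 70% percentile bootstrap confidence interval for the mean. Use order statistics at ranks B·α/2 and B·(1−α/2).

(6.135, 6.703)

α = 0.30; lower rank = 20 × 0.150 = 3; upper rank = 20 × 0.850 = 17.
The 3rd smallest replicate is 6.135; the 17th is 6.703.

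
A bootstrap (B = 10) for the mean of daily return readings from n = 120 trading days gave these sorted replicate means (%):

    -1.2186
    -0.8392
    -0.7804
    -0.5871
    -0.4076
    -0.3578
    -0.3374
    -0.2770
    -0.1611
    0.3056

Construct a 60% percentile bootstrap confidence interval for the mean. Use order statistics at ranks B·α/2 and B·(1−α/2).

α = 0.40; lower rank = 10 × 0.200 = 2; upper rank = 10 × 0.800 = 8.
The 2nd smallest replicate is -0.8392; the 8th is -0.2770.

(-0.8392, -0.2770)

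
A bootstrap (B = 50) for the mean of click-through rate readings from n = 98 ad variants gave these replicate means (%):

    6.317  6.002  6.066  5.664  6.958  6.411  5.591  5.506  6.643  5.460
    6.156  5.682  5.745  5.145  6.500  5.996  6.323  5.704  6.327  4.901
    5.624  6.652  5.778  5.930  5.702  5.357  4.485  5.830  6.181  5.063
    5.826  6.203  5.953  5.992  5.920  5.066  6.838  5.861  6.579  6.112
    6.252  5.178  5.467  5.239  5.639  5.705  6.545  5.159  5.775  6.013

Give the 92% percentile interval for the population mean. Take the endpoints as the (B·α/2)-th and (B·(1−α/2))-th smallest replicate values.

(4.901, 6.652)

Sorted replicates: 4.485, 4.901, 5.063, 5.066, 5.145, 5.159, 5.178, 5.239, 5.357, 5.460, 5.467, 5.506, 5.591, 5.624, 5.639, 5.664, 5.682, 5.702, 5.704, 5.705, 5.745, 5.775, 5.778, 5.826, 5.830, 5.861, 5.920, 5.930, 5.953, 5.992, 5.996, 6.002, 6.013, 6.066, 6.112, 6.156, 6.181, 6.203, 6.252, 6.317, 6.323, 6.327, 6.411, 6.500, 6.545, 6.579, 6.643, 6.652, 6.838, 6.958
α = 0.08; lower rank = 50 × 0.040 = 2; upper rank = 50 × 0.960 = 48.
The 2nd smallest replicate is 4.901; the 48th is 6.652.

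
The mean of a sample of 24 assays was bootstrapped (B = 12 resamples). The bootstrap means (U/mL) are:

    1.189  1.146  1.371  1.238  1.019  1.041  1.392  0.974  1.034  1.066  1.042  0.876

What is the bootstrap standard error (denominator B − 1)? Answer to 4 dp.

Bootstrap SE is the standard deviation of the 12 replicate means.
Mean of replicates: (1.189 + 1.146 + 1.371 + 1.238 + 1.019 + 1.041 + 1.392 + 0.974 + 1.034 + 1.066 + 1.042 + 0.876) / 12 = 13.38800 / 12 = 1.11567
Sum of squared deviations: (+0.07333)² + (+0.03033)² + (+0.25533)² + (+0.12233)² + (−0.09667)² + (−0.07467)² + (+0.27633)² + (−0.14167)² + (−0.08167)² + (−0.04967)² + (−0.07367)² + (−0.23967)² = 0.26981
Variance = 0.26981 / 11 = 0.02453
SE* = √0.02453

SE* = 0.1566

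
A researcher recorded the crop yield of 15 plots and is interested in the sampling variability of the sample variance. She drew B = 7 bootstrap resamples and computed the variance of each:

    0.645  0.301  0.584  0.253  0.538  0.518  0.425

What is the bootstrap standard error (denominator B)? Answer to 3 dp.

Bootstrap SE is the standard deviation of the 7 replicate variances.
Mean of replicates: (0.645 + 0.301 + 0.584 + 0.253 + 0.538 + 0.518 + 0.425) / 7 = 3.2640 / 7 = 0.4663
Sum of squared deviations: (+0.1787)² + (−0.1653)² + (+0.1177)² + (−0.2133)² + (+0.0717)² + (+0.0517)² + (−0.0413)² = 0.1281
Variance = 0.1281 / 7 = 0.0183
SE* = √0.0183

SE* = 0.135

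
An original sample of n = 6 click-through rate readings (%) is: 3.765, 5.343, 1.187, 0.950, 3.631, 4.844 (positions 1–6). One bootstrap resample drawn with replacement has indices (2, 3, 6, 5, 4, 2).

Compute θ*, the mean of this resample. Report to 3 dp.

θ* = 3.550

Resample values: 5.343, 1.187, 4.844, 3.631, 0.950, 5.343.
Mean = (5.343 + 1.187 + 4.844 + 3.631 + 0.950 + 5.343) / 6 = 21.2980 / 6 = 3.550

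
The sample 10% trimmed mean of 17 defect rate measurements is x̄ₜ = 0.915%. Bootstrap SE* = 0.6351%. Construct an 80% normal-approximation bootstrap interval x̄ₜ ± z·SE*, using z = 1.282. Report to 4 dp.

(0.1008, 1.7292)

Margin = 1.282 × 0.6351 = 0.81420
Interval: 0.915 ± 0.81420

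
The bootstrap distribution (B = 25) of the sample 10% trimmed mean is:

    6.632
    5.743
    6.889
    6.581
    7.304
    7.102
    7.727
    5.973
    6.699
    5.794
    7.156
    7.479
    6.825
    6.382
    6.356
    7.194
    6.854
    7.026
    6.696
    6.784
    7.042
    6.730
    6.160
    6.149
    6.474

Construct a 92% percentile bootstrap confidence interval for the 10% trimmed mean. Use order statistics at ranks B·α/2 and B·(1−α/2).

(5.743, 7.479)

Sorted replicates: 5.743, 5.794, 5.973, 6.149, 6.160, 6.356, 6.382, 6.474, 6.581, 6.632, 6.696, 6.699, 6.730, 6.784, 6.825, 6.854, 6.889, 7.026, 7.042, 7.102, 7.156, 7.194, 7.304, 7.479, 7.727
α = 0.08; lower rank = 25 × 0.040 = 1; upper rank = 25 × 0.960 = 24.
The 1st smallest replicate is 5.743; the 24th is 7.479.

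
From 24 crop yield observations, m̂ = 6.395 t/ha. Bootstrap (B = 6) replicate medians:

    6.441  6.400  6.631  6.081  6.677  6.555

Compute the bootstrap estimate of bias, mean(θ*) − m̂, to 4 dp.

mean(θ*) = (6.441 + 6.400 + 6.631 + 6.081 + 6.677 + 6.555) / 6 = 6.46417
bias = 6.46417 − 6.395

bias = +0.0692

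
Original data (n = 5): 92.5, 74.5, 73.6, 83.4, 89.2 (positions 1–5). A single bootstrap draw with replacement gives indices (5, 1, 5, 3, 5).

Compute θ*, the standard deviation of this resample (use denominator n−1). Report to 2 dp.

Resample values: 89.2, 92.5, 89.2, 73.6, 89.2.
Mean = 86.7400; sum of squared deviations = 223.9920
s² = 223.9920 / 4 = 55.9980
s = √55.9980 = 7.48

θ* = 7.48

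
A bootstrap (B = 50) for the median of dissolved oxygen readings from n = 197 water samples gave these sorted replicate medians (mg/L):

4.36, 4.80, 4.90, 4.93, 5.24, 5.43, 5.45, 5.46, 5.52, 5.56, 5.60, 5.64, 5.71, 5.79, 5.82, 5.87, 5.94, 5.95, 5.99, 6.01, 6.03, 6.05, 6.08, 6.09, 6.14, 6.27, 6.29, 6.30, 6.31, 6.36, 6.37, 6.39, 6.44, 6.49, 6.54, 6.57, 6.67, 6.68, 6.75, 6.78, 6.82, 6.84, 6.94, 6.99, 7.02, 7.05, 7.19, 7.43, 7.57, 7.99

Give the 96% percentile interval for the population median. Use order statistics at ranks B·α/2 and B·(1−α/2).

α = 0.04; lower rank = 50 × 0.020 = 1; upper rank = 50 × 0.980 = 49.
The 1st smallest replicate is 4.36; the 49th is 7.57.

(4.36, 7.57)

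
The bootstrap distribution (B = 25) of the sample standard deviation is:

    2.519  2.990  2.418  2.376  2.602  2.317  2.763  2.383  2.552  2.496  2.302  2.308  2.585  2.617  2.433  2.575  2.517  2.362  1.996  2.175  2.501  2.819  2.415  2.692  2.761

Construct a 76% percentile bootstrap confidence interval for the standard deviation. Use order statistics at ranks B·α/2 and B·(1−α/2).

Sorted replicates: 1.996, 2.175, 2.302, 2.308, 2.317, 2.362, 2.376, 2.383, 2.415, 2.418, 2.433, 2.496, 2.501, 2.517, 2.519, 2.552, 2.575, 2.585, 2.602, 2.617, 2.692, 2.761, 2.763, 2.819, 2.990
α = 0.24; lower rank = 25 × 0.120 = 3; upper rank = 25 × 0.880 = 22.
The 3rd smallest replicate is 2.302; the 22nd is 2.761.

(2.302, 2.761)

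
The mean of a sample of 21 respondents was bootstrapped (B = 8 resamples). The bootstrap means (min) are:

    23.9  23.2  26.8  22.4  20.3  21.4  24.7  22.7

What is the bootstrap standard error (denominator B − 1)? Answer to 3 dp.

Bootstrap SE is the standard deviation of the 8 replicate means.
Mean of replicates: (23.9 + 23.2 + 26.8 + 22.4 + 20.3 + 21.4 + 24.7 + 22.7) / 8 = 185.4000 / 8 = 23.1750
Sum of squared deviations: (+0.7250)² + (+0.0250)² + (+3.6250)² + (−0.7750)² + (−2.8750)² + (−1.7750)² + (+1.5250)² + (−0.4750)² = 28.2350
Variance = 28.2350 / 7 = 4.0336
SE* = √4.0336

SE* = 2.008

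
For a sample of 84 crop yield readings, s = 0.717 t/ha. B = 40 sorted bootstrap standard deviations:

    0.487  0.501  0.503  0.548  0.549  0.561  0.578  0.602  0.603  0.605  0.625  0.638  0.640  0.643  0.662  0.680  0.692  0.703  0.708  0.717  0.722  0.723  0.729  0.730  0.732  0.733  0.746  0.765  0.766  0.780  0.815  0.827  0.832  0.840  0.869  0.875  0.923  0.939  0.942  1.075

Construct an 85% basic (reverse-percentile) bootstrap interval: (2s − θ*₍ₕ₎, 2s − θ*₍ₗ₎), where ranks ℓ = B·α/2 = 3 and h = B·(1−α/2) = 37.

(0.511, 0.931)

Percentile endpoints at ranks 3 and 37: θ*₍3₎ = 0.503, θ*₍37₎ = 0.923.
Basic interval reflects these around s:
  lower = 2 × 0.717 − 0.923 = 0.511
  upper = 2 × 0.717 − 0.503 = 0.931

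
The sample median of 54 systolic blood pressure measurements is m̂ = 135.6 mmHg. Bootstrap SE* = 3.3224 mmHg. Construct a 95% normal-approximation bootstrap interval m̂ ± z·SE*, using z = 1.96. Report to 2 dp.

(129.09, 142.11)

Margin = 1.96 × 3.3224 = 6.512
Interval: 135.6 ± 6.512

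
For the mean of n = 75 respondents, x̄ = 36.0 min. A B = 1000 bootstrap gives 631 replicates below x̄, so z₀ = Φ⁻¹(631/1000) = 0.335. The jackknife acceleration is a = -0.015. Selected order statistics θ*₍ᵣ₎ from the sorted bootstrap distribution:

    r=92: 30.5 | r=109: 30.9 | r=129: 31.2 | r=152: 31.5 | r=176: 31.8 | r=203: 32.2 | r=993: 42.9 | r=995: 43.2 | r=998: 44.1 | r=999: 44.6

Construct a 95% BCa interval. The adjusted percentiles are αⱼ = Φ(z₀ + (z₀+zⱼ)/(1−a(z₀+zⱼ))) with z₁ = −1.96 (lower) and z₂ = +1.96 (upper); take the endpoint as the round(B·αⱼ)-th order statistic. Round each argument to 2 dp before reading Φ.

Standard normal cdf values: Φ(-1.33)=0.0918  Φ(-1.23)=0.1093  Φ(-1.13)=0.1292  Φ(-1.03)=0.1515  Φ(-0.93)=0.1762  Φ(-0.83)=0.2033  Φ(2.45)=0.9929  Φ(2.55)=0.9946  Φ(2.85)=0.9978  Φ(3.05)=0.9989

Lower: z₀ + z₁ = 0.335 + (-1.960) = -1.625; 1 − a(z₀+z₁) = 1 − (-0.015)(-1.625) = 0.9756; argument = 0.335 + (-1.625)/0.9756 = -1.3306 → -1.33.
α₁ = Φ(-1.33) = 0.0918; rank = round(1000 × 0.0918) = 92; θ*₍92₎ = 30.5.
Upper: z₀ + z₂ = 2.295; 1 − a(z₀+z₂) = 1.0344; argument = 2.5536 → 2.55; α₂ = 0.9946; rank = 995; θ*₍995₎ = 43.2.

(30.5, 43.2)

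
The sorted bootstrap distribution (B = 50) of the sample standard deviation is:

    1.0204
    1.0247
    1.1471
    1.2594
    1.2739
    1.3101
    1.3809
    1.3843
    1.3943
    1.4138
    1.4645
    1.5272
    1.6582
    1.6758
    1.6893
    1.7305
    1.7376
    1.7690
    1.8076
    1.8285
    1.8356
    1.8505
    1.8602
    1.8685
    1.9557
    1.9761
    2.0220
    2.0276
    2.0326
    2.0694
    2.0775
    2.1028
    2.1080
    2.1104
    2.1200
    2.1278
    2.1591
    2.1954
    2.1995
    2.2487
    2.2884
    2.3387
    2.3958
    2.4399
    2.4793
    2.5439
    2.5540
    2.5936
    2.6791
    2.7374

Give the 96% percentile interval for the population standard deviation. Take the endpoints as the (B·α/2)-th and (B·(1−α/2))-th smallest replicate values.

(1.0204, 2.6791)

α = 0.04; lower rank = 50 × 0.020 = 1; upper rank = 50 × 0.980 = 49.
The 1st smallest replicate is 1.0204; the 49th is 2.6791.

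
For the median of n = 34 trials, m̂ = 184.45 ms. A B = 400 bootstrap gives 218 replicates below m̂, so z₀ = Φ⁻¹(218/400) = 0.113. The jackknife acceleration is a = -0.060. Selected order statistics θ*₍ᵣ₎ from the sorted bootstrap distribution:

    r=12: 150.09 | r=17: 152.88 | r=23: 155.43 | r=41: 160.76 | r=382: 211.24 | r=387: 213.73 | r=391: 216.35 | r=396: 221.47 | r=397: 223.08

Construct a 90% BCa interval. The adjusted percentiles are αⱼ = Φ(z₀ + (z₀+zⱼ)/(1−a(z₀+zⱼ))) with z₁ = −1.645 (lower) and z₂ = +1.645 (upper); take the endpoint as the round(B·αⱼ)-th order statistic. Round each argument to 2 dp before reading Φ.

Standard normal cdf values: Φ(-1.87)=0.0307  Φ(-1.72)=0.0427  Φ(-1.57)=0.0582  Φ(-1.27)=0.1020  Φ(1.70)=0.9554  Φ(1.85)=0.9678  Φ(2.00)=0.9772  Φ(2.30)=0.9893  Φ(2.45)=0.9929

Lower: z₀ + z₁ = 0.113 + (-1.645) = -1.532; 1 − a(z₀+z₁) = 1 − (-0.060)(-1.532) = 0.9081; argument = 0.113 + (-1.532)/0.9081 = -1.5741 → -1.57.
α₁ = Φ(-1.57) = 0.0582; rank = round(400 × 0.0582) = 23; θ*₍23₎ = 155.43.
Upper: z₀ + z₂ = 1.758; 1 − a(z₀+z₂) = 1.1055; argument = 1.7033 → 1.70; α₂ = 0.9554; rank = 382; θ*₍382₎ = 211.24.

(155.43, 211.24)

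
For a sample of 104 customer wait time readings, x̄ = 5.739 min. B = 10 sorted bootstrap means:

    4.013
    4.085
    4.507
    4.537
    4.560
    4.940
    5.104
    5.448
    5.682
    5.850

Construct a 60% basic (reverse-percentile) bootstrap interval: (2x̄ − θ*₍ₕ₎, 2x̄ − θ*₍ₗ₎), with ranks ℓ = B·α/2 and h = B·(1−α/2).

Percentile endpoints at ranks 2 and 8: θ*₍2₎ = 4.085, θ*₍8₎ = 5.448.
Basic interval reflects these around x̄:
  lower = 2 × 5.739 − 5.448 = 6.030
  upper = 2 × 5.739 − 4.085 = 7.393

(6.030, 7.393)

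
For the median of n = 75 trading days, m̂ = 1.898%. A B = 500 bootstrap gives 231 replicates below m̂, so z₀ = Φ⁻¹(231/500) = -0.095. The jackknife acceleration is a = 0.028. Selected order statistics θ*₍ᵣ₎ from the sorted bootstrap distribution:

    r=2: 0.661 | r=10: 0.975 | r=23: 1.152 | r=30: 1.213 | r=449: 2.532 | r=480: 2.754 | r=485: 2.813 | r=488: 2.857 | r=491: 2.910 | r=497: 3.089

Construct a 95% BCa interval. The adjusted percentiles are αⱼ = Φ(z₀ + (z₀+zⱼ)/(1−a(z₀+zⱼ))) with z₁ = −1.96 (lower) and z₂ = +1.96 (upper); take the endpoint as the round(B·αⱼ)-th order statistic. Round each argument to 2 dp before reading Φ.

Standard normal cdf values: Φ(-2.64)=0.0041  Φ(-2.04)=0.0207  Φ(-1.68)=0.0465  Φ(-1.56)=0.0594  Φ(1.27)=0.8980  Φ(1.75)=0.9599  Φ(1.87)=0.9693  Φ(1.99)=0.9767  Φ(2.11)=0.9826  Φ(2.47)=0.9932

(0.975, 2.813)

Lower: z₀ + z₁ = -0.095 + (-1.960) = -2.055; 1 − a(z₀+z₁) = 1 − (0.028)(-2.055) = 1.0575; argument = -0.095 + (-2.055)/1.0575 = -2.0382 → -2.04.
α₁ = Φ(-2.04) = 0.0207; rank = round(500 × 0.0207) = 10; θ*₍10₎ = 0.975.
Upper: z₀ + z₂ = 1.865; 1 − a(z₀+z₂) = 0.9478; argument = 1.8728 → 1.87; α₂ = 0.9693; rank = 485; θ*₍485₎ = 2.813.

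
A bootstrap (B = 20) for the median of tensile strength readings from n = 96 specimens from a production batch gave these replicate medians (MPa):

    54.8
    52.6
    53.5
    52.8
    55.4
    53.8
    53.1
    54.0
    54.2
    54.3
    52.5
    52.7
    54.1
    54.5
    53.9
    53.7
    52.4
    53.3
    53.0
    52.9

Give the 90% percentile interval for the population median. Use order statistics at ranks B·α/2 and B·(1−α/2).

(52.4, 54.8)

Sorted replicates: 52.4, 52.5, 52.6, 52.7, 52.8, 52.9, 53.0, 53.1, 53.3, 53.5, 53.7, 53.8, 53.9, 54.0, 54.1, 54.2, 54.3, 54.5, 54.8, 55.4
α = 0.10; lower rank = 20 × 0.050 = 1; upper rank = 20 × 0.950 = 19.
The 1st smallest replicate is 52.4; the 19th is 54.8.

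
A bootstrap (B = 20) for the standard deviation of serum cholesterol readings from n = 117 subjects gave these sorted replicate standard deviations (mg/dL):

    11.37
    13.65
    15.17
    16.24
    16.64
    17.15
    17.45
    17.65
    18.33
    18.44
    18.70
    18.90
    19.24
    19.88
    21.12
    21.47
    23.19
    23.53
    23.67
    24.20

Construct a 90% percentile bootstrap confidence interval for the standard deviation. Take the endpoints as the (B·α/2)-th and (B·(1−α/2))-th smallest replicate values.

α = 0.10; lower rank = 20 × 0.050 = 1; upper rank = 20 × 0.950 = 19.
The 1st smallest replicate is 11.37; the 19th is 23.67.

(11.37, 23.67)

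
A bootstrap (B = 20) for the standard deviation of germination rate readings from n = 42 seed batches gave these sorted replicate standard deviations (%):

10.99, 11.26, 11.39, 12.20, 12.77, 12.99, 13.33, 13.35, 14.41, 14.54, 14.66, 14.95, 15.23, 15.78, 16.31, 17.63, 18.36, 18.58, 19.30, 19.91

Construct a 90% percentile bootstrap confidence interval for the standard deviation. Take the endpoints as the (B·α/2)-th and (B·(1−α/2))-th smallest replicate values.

α = 0.10; lower rank = 20 × 0.050 = 1; upper rank = 20 × 0.950 = 19.
The 1st smallest replicate is 10.99; the 19th is 19.30.

(10.99, 19.30)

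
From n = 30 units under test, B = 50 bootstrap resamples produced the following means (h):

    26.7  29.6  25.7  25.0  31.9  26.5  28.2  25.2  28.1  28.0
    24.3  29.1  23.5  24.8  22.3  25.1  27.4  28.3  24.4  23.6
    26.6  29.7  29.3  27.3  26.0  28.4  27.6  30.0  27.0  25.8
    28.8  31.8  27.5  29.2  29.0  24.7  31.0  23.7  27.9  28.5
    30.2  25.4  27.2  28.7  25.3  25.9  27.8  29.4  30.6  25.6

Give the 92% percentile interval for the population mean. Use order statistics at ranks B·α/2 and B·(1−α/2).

(23.5, 31.0)

Sorted replicates: 22.3, 23.5, 23.6, 23.7, 24.3, 24.4, 24.7, 24.8, 25.0, 25.1, 25.2, 25.3, 25.4, 25.6, 25.7, 25.8, 25.9, 26.0, 26.5, 26.6, 26.7, 27.0, 27.2, 27.3, 27.4, 27.5, 27.6, 27.8, 27.9, 28.0, 28.1, 28.2, 28.3, 28.4, 28.5, 28.7, 28.8, 29.0, 29.1, 29.2, 29.3, 29.4, 29.6, 29.7, 30.0, 30.2, 30.6, 31.0, 31.8, 31.9
α = 0.08; lower rank = 50 × 0.040 = 2; upper rank = 50 × 0.960 = 48.
The 2nd smallest replicate is 23.5; the 48th is 31.0.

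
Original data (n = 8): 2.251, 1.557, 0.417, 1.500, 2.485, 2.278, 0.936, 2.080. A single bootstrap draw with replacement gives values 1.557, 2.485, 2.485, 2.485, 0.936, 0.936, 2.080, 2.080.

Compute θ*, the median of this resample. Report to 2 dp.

θ* = 2.08

Sorted: 0.936, 0.936, 1.557, 2.080, 2.080, 2.485, 2.485, 2.485
Median = average of the two middle values = 2.08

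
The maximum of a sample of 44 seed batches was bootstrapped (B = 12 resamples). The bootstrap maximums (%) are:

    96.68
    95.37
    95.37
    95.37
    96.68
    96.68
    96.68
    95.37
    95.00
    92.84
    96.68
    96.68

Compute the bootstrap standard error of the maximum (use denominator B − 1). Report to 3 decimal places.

Bootstrap SE is the standard deviation of the 12 replicate maximums.
Mean of replicates: (96.68 + 95.37 + 95.37 + 95.37 + 96.68 + 96.68 + 96.68 + 95.37 + 95.00 + 92.84 + 96.68 + 96.68) / 12 = 1149.4000 / 12 = 95.7833
Sum of squared deviations: (+0.8967)² + (−0.4133)² + (−0.4133)² + (−0.4133)² + (+0.8967)² + (+0.8967)² + (+0.8967)² + (−0.4133)² + (−0.7833)² + (−2.9433)² + (+0.8967)² + (+0.8967)² = 14.7843
Variance = 14.7843 / 11 = 1.3440
SE* = √1.3440

SE* = 1.159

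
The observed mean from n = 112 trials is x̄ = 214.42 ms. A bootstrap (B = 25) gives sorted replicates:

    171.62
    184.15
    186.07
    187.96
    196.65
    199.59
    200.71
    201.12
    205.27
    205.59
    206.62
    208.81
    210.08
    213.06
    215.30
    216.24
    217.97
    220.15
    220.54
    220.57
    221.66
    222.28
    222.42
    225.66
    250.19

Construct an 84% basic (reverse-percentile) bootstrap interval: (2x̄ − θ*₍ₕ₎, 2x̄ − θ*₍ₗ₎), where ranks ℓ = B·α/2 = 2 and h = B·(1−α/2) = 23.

(206.42, 244.69)

Percentile endpoints at ranks 2 and 23: θ*₍2₎ = 184.15, θ*₍23₎ = 222.42.
Basic interval reflects these around x̄:
  lower = 2 × 214.42 − 222.42 = 206.42
  upper = 2 × 214.42 − 184.15 = 244.69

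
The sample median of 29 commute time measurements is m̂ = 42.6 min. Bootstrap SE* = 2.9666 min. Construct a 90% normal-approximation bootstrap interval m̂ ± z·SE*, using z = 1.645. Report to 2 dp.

(37.72, 47.48)

Margin = 1.645 × 2.9666 = 4.880
Interval: 42.6 ± 4.880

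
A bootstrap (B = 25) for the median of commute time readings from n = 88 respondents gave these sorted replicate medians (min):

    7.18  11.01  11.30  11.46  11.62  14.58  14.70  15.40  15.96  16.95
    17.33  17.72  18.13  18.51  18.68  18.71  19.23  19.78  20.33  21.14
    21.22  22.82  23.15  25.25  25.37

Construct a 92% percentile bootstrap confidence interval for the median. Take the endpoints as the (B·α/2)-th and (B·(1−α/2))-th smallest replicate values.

α = 0.08; lower rank = 25 × 0.040 = 1; upper rank = 25 × 0.960 = 24.
The 1st smallest replicate is 7.18; the 24th is 25.25.

(7.18, 25.25)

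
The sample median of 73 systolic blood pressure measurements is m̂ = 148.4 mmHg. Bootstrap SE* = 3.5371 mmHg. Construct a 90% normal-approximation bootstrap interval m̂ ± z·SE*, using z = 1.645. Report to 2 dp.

Margin = 1.645 × 3.5371 = 5.819
Interval: 148.4 ± 5.819

(142.58, 154.22)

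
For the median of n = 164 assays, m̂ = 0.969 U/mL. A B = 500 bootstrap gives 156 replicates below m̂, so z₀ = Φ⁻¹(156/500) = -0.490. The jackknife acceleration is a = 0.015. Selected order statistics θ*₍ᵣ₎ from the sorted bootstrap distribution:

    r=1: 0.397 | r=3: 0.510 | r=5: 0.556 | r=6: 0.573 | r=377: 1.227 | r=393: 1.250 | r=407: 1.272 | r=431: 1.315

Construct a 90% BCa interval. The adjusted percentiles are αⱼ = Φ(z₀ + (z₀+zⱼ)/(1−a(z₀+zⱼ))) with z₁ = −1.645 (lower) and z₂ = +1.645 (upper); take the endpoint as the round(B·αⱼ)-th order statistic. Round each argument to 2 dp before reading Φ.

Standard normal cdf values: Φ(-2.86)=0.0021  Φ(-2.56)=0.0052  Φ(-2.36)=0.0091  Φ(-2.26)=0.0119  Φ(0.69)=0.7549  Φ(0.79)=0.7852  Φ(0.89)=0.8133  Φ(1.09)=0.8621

(0.510, 1.227)

Lower: z₀ + z₁ = -0.490 + (-1.645) = -2.135; 1 − a(z₀+z₁) = 1 − (0.015)(-2.135) = 1.0320; argument = -0.490 + (-2.135)/1.0320 = -2.5587 → -2.56.
α₁ = Φ(-2.56) = 0.0052; rank = round(500 × 0.0052) = 3; θ*₍3₎ = 0.510.
Upper: z₀ + z₂ = 1.155; 1 − a(z₀+z₂) = 0.9827; argument = 0.6854 → 0.69; α₂ = 0.7549; rank = 377; θ*₍377₎ = 1.227.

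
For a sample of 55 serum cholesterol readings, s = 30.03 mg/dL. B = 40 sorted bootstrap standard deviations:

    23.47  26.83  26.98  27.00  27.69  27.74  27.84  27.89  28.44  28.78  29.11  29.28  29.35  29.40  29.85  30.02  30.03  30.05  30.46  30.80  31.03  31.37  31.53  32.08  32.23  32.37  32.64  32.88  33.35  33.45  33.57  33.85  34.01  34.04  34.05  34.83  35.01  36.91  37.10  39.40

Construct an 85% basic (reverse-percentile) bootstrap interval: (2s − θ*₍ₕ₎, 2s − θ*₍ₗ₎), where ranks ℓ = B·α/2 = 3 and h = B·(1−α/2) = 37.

(25.05, 33.08)

Percentile endpoints at ranks 3 and 37: θ*₍3₎ = 26.98, θ*₍37₎ = 35.01.
Basic interval reflects these around s:
  lower = 2 × 30.03 − 35.01 = 25.05
  upper = 2 × 30.03 − 26.98 = 33.08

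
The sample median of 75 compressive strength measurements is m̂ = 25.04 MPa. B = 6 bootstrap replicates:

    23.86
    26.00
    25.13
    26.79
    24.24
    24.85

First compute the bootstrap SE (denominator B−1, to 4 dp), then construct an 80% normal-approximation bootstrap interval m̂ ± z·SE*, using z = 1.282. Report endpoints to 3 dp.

Mean of replicates = 25.1450; sum of squared deviations = 5.9946; SE* = √(5.9946/5) = 1.0949
Margin = 1.282 × 1.0949 = 1.4037
Interval: 25.04 ± 1.4037

(23.636, 26.444)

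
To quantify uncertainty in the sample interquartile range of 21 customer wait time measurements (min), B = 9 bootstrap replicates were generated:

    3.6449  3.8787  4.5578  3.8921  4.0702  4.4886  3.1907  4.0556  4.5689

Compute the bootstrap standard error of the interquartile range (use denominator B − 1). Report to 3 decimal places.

Bootstrap SE is the standard deviation of the 9 replicate interquartile ranges.
Mean of replicates: (3.6449 + 3.8787 + 4.5578 + 3.8921 + 4.0702 + 4.4886 + 3.1907 + 4.0556 + 4.5689) / 9 = 36.34750 / 9 = 4.03861
Sum of squared deviations: (−0.39371)² + (−0.15991)² + (+0.51919)² + (−0.14651)² + (+0.03159)² + (+0.44999)² + (−0.84791)² + (+0.01699)² + (+0.53029)² = 1.67554
Variance = 1.67554 / 8 = 0.20944
SE* = √0.20944

SE* = 0.458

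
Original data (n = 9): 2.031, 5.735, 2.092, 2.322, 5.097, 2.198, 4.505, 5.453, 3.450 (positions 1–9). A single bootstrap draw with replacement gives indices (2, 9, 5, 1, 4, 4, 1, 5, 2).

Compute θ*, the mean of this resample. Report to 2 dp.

θ* = 3.76

Resample values: 5.735, 3.450, 5.097, 2.031, 2.322, 2.322, 2.031, 5.097, 5.735.
Mean = (5.735 + 3.450 + 5.097 + 2.031 + 2.322 + 2.322 + 2.031 + 5.097 + 5.735) / 9 = 33.8200 / 9 = 3.76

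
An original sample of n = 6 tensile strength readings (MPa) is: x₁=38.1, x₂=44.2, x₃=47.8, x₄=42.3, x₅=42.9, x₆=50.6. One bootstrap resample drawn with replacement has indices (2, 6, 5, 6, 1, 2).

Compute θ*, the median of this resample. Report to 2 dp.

Resample values: 44.2, 50.6, 42.9, 50.6, 38.1, 44.2.
Sorted: 38.1, 42.9, 44.2, 44.2, 50.6, 50.6
Median = average of the two middle values = 44.20

θ* = 44.20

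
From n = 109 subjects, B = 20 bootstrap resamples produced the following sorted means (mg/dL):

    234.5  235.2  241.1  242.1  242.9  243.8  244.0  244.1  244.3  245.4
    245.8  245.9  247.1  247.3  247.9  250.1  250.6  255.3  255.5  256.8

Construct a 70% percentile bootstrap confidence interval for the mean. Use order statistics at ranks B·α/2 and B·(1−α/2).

α = 0.30; lower rank = 20 × 0.150 = 3; upper rank = 20 × 0.850 = 17.
The 3rd smallest replicate is 241.1; the 17th is 250.6.

(241.1, 250.6)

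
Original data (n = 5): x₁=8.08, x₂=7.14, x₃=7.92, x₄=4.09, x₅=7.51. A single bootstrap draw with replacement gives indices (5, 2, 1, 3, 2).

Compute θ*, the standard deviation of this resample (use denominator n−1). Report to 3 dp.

Resample values: 7.51, 7.14, 8.08, 7.92, 7.14.
Mean = 7.5580; sum of squared deviations = 0.7553
s² = 0.7553 / 4 = 0.1888
s = √0.1888 = 0.435

θ* = 0.435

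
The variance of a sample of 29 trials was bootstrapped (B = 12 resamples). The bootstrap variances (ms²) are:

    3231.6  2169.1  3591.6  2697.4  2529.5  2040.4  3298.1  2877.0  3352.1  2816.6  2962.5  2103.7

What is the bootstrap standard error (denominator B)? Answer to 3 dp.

Bootstrap SE is the standard deviation of the 12 replicate variances.
Mean of replicates: (3231.6 + 2169.1 + 3591.6 + 2697.4 + 2529.5 + 2040.4 + 3298.1 + 2877.0 + 3352.1 + 2816.6 + 2962.5 + 2103.7) / 12 = 33669.6000 / 12 = 2805.8000
Sum of squared deviations: (+425.8000)² + (−636.7000)² + (+785.8000)² + (−108.4000)² + (−276.3000)² + (−765.4000)² + (+492.3000)² + (+71.2000)² + (+546.3000)² + (+10.8000)² + (+156.7000)² + (−702.1000)² = 2941591.9400
Variance = 2941591.9400 / 12 = 245132.6617
SE* = √245132.6617

SE* = 495.109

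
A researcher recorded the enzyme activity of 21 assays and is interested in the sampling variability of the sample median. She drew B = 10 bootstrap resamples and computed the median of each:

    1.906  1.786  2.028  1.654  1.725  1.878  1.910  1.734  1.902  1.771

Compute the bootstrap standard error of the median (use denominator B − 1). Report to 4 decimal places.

Bootstrap SE is the standard deviation of the 10 replicate medians.
Mean of replicates: (1.906 + 1.786 + 2.028 + 1.654 + 1.725 + 1.878 + 1.910 + 1.734 + 1.902 + 1.771) / 10 = 18.29400 / 10 = 1.82940
Sum of squared deviations: (+0.07660)² + (−0.04340)² + (+0.19860)² + (−0.17540)² + (−0.10440)² + (+0.04860)² + (+0.08060)² + (−0.09540)² + (+0.07260)² + (−0.05840)² = 0.11550
Variance = 0.11550 / 9 = 0.01283
SE* = √0.01283

SE* = 0.1133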